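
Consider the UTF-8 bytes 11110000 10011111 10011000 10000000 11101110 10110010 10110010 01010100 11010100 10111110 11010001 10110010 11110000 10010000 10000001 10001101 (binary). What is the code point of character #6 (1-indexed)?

Offset 0: leading byte 0xF0 = 11110000 → 4-byte char #1 = F0 9F 98 80.
Offset 4: leading byte 0xEE = 11101110 → 3-byte char #2 = EE B2 B2.
Offset 7: leading byte 0x54 = 01010100 → 1-byte char #3 = 54.
Offset 8: leading byte 0xD4 = 11010100 → 2-byte char #4 = D4 BE.
Offset 10: leading byte 0xD1 = 11010001 → 2-byte char #5 = D1 B2.
Offset 12: leading byte 0xF0 = 11110000 → 4-byte char #6 = F0 90 81 8D.
Leading byte 0xF0 = 11110000 matches 11110xxx → 4-byte sequence.
Byte 1: 0xF0 = 11110000, payload 000 (3 bits).
Byte 2: 0x90 = 10010000 (10xxxxxx ✓), payload 010000.
Byte 3: 0x81 = 10000001 (10xxxxxx ✓), payload 000001.
Byte 4: 0x8D = 10001101 (10xxxxxx ✓), payload 001101.
Concatenate: 000010000000001001101 = 0x1004D (21 bits → U+1004D).

U+1004D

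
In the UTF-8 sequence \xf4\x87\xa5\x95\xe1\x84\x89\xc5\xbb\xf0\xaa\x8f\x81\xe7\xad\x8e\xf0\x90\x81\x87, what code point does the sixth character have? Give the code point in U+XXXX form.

U+10047

Offset 0: leading byte 0xF4 = 11110100 → 4-byte char #1 = F4 87 A5 95.
Offset 4: leading byte 0xE1 = 11100001 → 3-byte char #2 = E1 84 89.
Offset 7: leading byte 0xC5 = 11000101 → 2-byte char #3 = C5 BB.
Offset 9: leading byte 0xF0 = 11110000 → 4-byte char #4 = F0 AA 8F 81.
Offset 13: leading byte 0xE7 = 11100111 → 3-byte char #5 = E7 AD 8E.
Offset 16: leading byte 0xF0 = 11110000 → 4-byte char #6 = F0 90 81 87.
Leading byte 0xF0 = 11110000 matches 11110xxx → 4-byte sequence.
Byte 1: 0xF0 = 11110000, payload 000 (3 bits).
Byte 2: 0x90 = 10010000 (10xxxxxx ✓), payload 010000.
Byte 3: 0x81 = 10000001 (10xxxxxx ✓), payload 000001.
Byte 4: 0x87 = 10000111 (10xxxxxx ✓), payload 000111.
Concatenate: 000010000000001000111 = 0x10047 (21 bits → U+10047).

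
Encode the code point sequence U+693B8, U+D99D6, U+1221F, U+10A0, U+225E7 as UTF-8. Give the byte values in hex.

F1 A9 8E B8 F3 99 A7 96 F0 92 88 9F E1 82 A0 F0 A2 97 A7

U+693B8: 4-byte form → F1 A9 8E B8.
U+D99D6: 4-byte form → F3 99 A7 96.
U+1221F: 4-byte form → F0 92 88 9F.
U+10A0: 3-byte form → E1 82 A0.
U+225E7: 4-byte form → F0 A2 97 A7.
Concatenated (19 bytes): F1 A9 8E B8 F3 99 A7 96 F0 92 88 9F E1 82 A0 F0 A2 97 A7.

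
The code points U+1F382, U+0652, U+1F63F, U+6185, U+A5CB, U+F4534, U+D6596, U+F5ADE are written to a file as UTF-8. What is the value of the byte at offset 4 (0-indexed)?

0xD9

U+1F382 → 4-byte form F0 9F 8E 82 at offsets 0–3.
U+0652 → 2-byte form D9 92 at offsets 4–5.
Offset 4 falls in char 2's range; it's byte 1 of D9 92 = 0xD9.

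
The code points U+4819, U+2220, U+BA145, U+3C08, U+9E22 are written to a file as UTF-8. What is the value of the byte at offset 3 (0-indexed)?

0xE2

U+4819 → 3-byte form E4 A0 99 at offsets 0–2.
U+2220 → 3-byte form E2 88 A0 at offsets 3–5.
Offset 3 falls in char 2's range; it's byte 1 of E2 88 A0 = 0xE2.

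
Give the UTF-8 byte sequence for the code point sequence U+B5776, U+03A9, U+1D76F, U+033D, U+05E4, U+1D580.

F2 B5 9D B6 CE A9 F0 9D 9D AF CC BD D7 A4 F0 9D 96 80

U+B5776: 4-byte form → F2 B5 9D B6.
U+03A9: 2-byte form → CE A9.
U+1D76F: 4-byte form → F0 9D 9D AF.
U+033D: 2-byte form → CC BD.
U+05E4: 2-byte form → D7 A4.
U+1D580: 4-byte form → F0 9D 96 80.
Concatenated (18 bytes): F2 B5 9D B6 CE A9 F0 9D 9D AF CC BD D7 A4 F0 9D 96 80.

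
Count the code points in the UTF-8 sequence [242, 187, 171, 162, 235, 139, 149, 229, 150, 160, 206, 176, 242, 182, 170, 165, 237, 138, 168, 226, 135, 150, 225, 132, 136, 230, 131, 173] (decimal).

9

Byte at offset 0: 0xF2 = 11110010 → 4-byte char (#1). Advance 4.
Byte at offset 4: 0xEB = 11101011 → 3-byte char (#2). Advance 3.
Byte at offset 7: 0xE5 = 11100101 → 3-byte char (#3). Advance 3.
Byte at offset 10: 0xCE = 11001110 → 2-byte char (#4). Advance 2.
Byte at offset 12: 0xF2 = 11110010 → 4-byte char (#5). Advance 4.
Byte at offset 16: 0xED = 11101101 → 3-byte char (#6). Advance 3.
Byte at offset 19: 0xE2 = 11100010 → 3-byte char (#7). Advance 3.
Byte at offset 22: 0xE1 = 11100001 → 3-byte char (#8). Advance 3.
Byte at offset 25: 0xE6 = 11100110 → 3-byte char (#9). Advance 3.
Reached end at offset 28 after 9 code points.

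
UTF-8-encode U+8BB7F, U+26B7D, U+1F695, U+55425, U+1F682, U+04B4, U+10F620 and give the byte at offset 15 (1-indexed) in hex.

0x90

1-indexed offset 15 is 0-indexed offset 14.
U+8BB7F → 4-byte form F2 8B AD BF at offsets 0–3.
U+26B7D → 4-byte form F0 A6 AD BD at offsets 4–7.
U+1F695 → 4-byte form F0 9F 9A 95 at offsets 8–11.
U+55425 → 4-byte form F1 95 90 A5 at offsets 12–15.
Offset 14 falls in char 4's range; it's byte 3 of F1 95 90 A5 = 0x90.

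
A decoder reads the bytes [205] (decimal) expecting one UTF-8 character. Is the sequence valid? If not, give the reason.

Leading byte 0xCD = 11001101 → 2-byte form, but only 1 byte is present.

invalid (sequence truncated)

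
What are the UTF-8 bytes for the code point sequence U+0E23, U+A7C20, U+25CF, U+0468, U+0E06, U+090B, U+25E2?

U+0E23: 3-byte form → E0 B8 A3.
U+A7C20: 4-byte form → F2 A7 B0 A0.
U+25CF: 3-byte form → E2 97 8F.
U+0468: 2-byte form → D1 A8.
U+0E06: 3-byte form → E0 B8 86.
U+090B: 3-byte form → E0 A4 8B.
U+25E2: 3-byte form → E2 97 A2.
Concatenated (21 bytes): E0 B8 A3 F2 A7 B0 A0 E2 97 8F D1 A8 E0 B8 86 E0 A4 8B E2 97 A2.

E0 B8 A3 F2 A7 B0 A0 E2 97 8F D1 A8 E0 B8 86 E0 A4 8B E2 97 A2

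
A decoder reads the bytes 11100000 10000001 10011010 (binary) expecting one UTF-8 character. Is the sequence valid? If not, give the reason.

invalid (overlong encoding)

Leading byte 0xE0 = 11100000 → 3-byte form.
Continuation bytes all match 10xxxxxx. Payload decodes to 0x5A.
But 0x5A < 0x800, the minimum for a 3-byte sequence — this is an overlong encoding.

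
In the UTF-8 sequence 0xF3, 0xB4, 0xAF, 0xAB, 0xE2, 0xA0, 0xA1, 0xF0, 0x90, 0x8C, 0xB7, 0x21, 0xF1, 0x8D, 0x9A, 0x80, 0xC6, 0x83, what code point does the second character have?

U+2821

Offset 0: leading byte 0xF3 = 11110011 → 4-byte char #1 = F3 B4 AF AB.
Offset 4: leading byte 0xE2 = 11100010 → 3-byte char #2 = E2 A0 A1.
Leading byte 0xE2 = 11100010 matches 1110xxxx → 3-byte sequence.
Byte 1: 0xE2 = 11100010, payload 0010 (4 bits).
Byte 2: 0xA0 = 10100000 (10xxxxxx ✓), payload 100000.
Byte 3: 0xA1 = 10100001 (10xxxxxx ✓), payload 100001.
Concatenate: 0010100000100001 = 0x2821 (16 bits → U+2821).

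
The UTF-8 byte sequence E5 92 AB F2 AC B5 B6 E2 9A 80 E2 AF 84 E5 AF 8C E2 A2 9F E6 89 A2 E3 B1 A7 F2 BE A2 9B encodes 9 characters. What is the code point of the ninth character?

Offset 0: leading byte 0xE5 = 11100101 → 3-byte char #1 = E5 92 AB.
Offset 3: leading byte 0xF2 = 11110010 → 4-byte char #2 = F2 AC B5 B6.
Offset 7: leading byte 0xE2 = 11100010 → 3-byte char #3 = E2 9A 80.
Offset 10: leading byte 0xE2 = 11100010 → 3-byte char #4 = E2 AF 84.
Offset 13: leading byte 0xE5 = 11100101 → 3-byte char #5 = E5 AF 8C.
Offset 16: leading byte 0xE2 = 11100010 → 3-byte char #6 = E2 A2 9F.
Offset 19: leading byte 0xE6 = 11100110 → 3-byte char #7 = E6 89 A2.
Offset 22: leading byte 0xE3 = 11100011 → 3-byte char #8 = E3 B1 A7.
Offset 25: leading byte 0xF2 = 11110010 → 4-byte char #9 = F2 BE A2 9B.
Leading byte 0xF2 = 11110010 matches 11110xxx → 4-byte sequence.
Byte 1: 0xF2 = 11110010, payload 010 (3 bits).
Byte 2: 0xBE = 10111110 (10xxxxxx ✓), payload 111110.
Byte 3: 0xA2 = 10100010 (10xxxxxx ✓), payload 100010.
Byte 4: 0x9B = 10011011 (10xxxxxx ✓), payload 011011.
Concatenate: 010111110100010011011 = 0xBE89B (21 bits → U+BE89B).

U+BE89B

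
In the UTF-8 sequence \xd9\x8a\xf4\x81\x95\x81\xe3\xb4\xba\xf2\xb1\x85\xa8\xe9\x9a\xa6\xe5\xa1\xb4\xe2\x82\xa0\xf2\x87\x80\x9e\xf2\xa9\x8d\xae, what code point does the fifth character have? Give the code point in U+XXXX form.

Offset 0: leading byte 0xD9 = 11011001 → 2-byte char #1 = D9 8A.
Offset 2: leading byte 0xF4 = 11110100 → 4-byte char #2 = F4 81 95 81.
Offset 6: leading byte 0xE3 = 11100011 → 3-byte char #3 = E3 B4 BA.
Offset 9: leading byte 0xF2 = 11110010 → 4-byte char #4 = F2 B1 85 A8.
Offset 13: leading byte 0xE9 = 11101001 → 3-byte char #5 = E9 9A A6.
Leading byte 0xE9 = 11101001 matches 1110xxxx → 3-byte sequence.
Byte 1: 0xE9 = 11101001, payload 1001 (4 bits).
Byte 2: 0x9A = 10011010 (10xxxxxx ✓), payload 011010.
Byte 3: 0xA6 = 10100110 (10xxxxxx ✓), payload 100110.
Concatenate: 1001011010100110 = 0x96A6 (16 bits → U+96A6).

U+96A6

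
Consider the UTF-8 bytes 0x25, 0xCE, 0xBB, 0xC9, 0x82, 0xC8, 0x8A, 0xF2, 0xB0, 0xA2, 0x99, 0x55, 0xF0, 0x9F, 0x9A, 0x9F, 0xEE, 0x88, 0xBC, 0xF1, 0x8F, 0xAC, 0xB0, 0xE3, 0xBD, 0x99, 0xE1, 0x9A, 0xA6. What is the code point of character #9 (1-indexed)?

Offset 0: leading byte 0x25 = 00100101 → 1-byte char #1 = 25.
Offset 1: leading byte 0xCE = 11001110 → 2-byte char #2 = CE BB.
Offset 3: leading byte 0xC9 = 11001001 → 2-byte char #3 = C9 82.
Offset 5: leading byte 0xC8 = 11001000 → 2-byte char #4 = C8 8A.
Offset 7: leading byte 0xF2 = 11110010 → 4-byte char #5 = F2 B0 A2 99.
Offset 11: leading byte 0x55 = 01010101 → 1-byte char #6 = 55.
Offset 12: leading byte 0xF0 = 11110000 → 4-byte char #7 = F0 9F 9A 9F.
Offset 16: leading byte 0xEE = 11101110 → 3-byte char #8 = EE 88 BC.
Offset 19: leading byte 0xF1 = 11110001 → 4-byte char #9 = F1 8F AC B0.
Leading byte 0xF1 = 11110001 matches 11110xxx → 4-byte sequence.
Byte 1: 0xF1 = 11110001, payload 001 (3 bits).
Byte 2: 0x8F = 10001111 (10xxxxxx ✓), payload 001111.
Byte 3: 0xAC = 10101100 (10xxxxxx ✓), payload 101100.
Byte 4: 0xB0 = 10110000 (10xxxxxx ✓), payload 110000.
Concatenate: 001001111101100110000 = 0x4FB30 (21 bits → U+4FB30).

U+4FB30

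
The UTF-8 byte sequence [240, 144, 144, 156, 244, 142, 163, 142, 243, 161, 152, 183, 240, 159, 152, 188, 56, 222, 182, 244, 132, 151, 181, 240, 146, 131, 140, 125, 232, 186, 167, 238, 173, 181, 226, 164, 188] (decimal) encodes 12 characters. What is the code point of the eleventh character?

Offset 0: leading byte 0xF0 = 11110000 → 4-byte char #1 = F0 90 90 9C.
Offset 4: leading byte 0xF4 = 11110100 → 4-byte char #2 = F4 8E A3 8E.
Offset 8: leading byte 0xF3 = 11110011 → 4-byte char #3 = F3 A1 98 B7.
Offset 12: leading byte 0xF0 = 11110000 → 4-byte char #4 = F0 9F 98 BC.
Offset 16: leading byte 0x38 = 00111000 → 1-byte char #5 = 38.
Offset 17: leading byte 0xDE = 11011110 → 2-byte char #6 = DE B6.
Offset 19: leading byte 0xF4 = 11110100 → 4-byte char #7 = F4 84 97 B5.
Offset 23: leading byte 0xF0 = 11110000 → 4-byte char #8 = F0 92 83 8C.
Offset 27: leading byte 0x7D = 01111101 → 1-byte char #9 = 7D.
Offset 28: leading byte 0xE8 = 11101000 → 3-byte char #10 = E8 BA A7.
Offset 31: leading byte 0xEE = 11101110 → 3-byte char #11 = EE AD B5.
Leading byte 0xEE = 11101110 matches 1110xxxx → 3-byte sequence.
Byte 1: 0xEE = 11101110, payload 1110 (4 bits).
Byte 2: 0xAD = 10101101 (10xxxxxx ✓), payload 101101.
Byte 3: 0xB5 = 10110101 (10xxxxxx ✓), payload 110101.
Concatenate: 1110101101110101 = 0xEB75 (16 bits → U+EB75).

U+EB75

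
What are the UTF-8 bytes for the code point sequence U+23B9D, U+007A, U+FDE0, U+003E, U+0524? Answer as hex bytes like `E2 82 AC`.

U+23B9D: 4-byte form → F0 A3 AE 9D.
U+007A: 1-byte form → 7A.
U+FDE0: 3-byte form → EF B7 A0.
U+003E: 1-byte form → 3E.
U+0524: 2-byte form → D4 A4.
Concatenated (11 bytes): F0 A3 AE 9D 7A EF B7 A0 3E D4 A4.

F0 A3 AE 9D 7A EF B7 A0 3E D4 A4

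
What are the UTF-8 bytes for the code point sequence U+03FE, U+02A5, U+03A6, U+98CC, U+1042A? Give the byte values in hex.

U+03FE: 2-byte form → CF BE.
U+02A5: 2-byte form → CA A5.
U+03A6: 2-byte form → CE A6.
U+98CC: 3-byte form → E9 A3 8C.
U+1042A: 4-byte form → F0 90 90 AA.
Concatenated (13 bytes): CF BE CA A5 CE A6 E9 A3 8C F0 90 90 AA.

CF BE CA A5 CE A6 E9 A3 8C F0 90 90 AA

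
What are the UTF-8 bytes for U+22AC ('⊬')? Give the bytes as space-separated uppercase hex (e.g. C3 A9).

E2 8A AC

U+22AC = 0x22AC = 8876 decimal. In range U+0800–U+FFFF → 3-byte form: 1110xxxx 10xxxxxx 10xxxxxx.
Binary (16 bits): 0010001010101100.
Split 4+6+6: 0010 | 001010 | 101100.
Byte 1: 11100010 = 0xE2.
Byte 2: 10001010 = 0x8A.
Byte 3: 10101100 = 0xAC.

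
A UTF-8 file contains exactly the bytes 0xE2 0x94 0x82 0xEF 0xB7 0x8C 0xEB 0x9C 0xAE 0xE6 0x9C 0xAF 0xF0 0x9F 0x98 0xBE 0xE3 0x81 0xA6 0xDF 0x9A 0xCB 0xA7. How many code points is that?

Byte at offset 0: 0xE2 = 11100010 → 3-byte char (#1). Advance 3.
Byte at offset 3: 0xEF = 11101111 → 3-byte char (#2). Advance 3.
Byte at offset 6: 0xEB = 11101011 → 3-byte char (#3). Advance 3.
Byte at offset 9: 0xE6 = 11100110 → 3-byte char (#4). Advance 3.
Byte at offset 12: 0xF0 = 11110000 → 4-byte char (#5). Advance 4.
Byte at offset 16: 0xE3 = 11100011 → 3-byte char (#6). Advance 3.
Byte at offset 19: 0xDF = 11011111 → 2-byte char (#7). Advance 2.
Byte at offset 21: 0xCB = 11001011 → 2-byte char (#8). Advance 2.
Reached end at offset 23 after 8 code points.

8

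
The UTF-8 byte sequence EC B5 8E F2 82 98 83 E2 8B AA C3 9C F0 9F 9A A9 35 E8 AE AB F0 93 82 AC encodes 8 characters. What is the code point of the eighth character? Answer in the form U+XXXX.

Offset 0: leading byte 0xEC = 11101100 → 3-byte char #1 = EC B5 8E.
Offset 3: leading byte 0xF2 = 11110010 → 4-byte char #2 = F2 82 98 83.
Offset 7: leading byte 0xE2 = 11100010 → 3-byte char #3 = E2 8B AA.
Offset 10: leading byte 0xC3 = 11000011 → 2-byte char #4 = C3 9C.
Offset 12: leading byte 0xF0 = 11110000 → 4-byte char #5 = F0 9F 9A A9.
Offset 16: leading byte 0x35 = 00110101 → 1-byte char #6 = 35.
Offset 17: leading byte 0xE8 = 11101000 → 3-byte char #7 = E8 AE AB.
Offset 20: leading byte 0xF0 = 11110000 → 4-byte char #8 = F0 93 82 AC.
Leading byte 0xF0 = 11110000 matches 11110xxx → 4-byte sequence.
Byte 1: 0xF0 = 11110000, payload 000 (3 bits).
Byte 2: 0x93 = 10010011 (10xxxxxx ✓), payload 010011.
Byte 3: 0x82 = 10000010 (10xxxxxx ✓), payload 000010.
Byte 4: 0xAC = 10101100 (10xxxxxx ✓), payload 101100.
Concatenate: 000010011000010101100 = 0x130AC (21 bits → U+130AC).

U+130AC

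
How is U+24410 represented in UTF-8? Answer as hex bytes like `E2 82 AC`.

U+24410 = 0x24410 = 148496 decimal. In range U+10000–U+10FFFF → 4-byte form: 11110xxx 10xxxxxx 10xxxxxx 10xxxxxx.
Binary (21 bits): 000100100010000010000.
Split 3+6+6+6: 000 | 100100 | 010000 | 010000.
Byte 1: 11110000 = 0xF0.
Byte 2: 10100100 = 0xA4.
Byte 3: 10010000 = 0x90.
Byte 4: 10010000 = 0x90.

F0 A4 90 90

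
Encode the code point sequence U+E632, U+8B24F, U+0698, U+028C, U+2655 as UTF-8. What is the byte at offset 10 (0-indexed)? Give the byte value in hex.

U+E632 → 3-byte form EE 98 B2 at offsets 0–2.
U+8B24F → 4-byte form F2 8B 89 8F at offsets 3–6.
U+0698 → 2-byte form DA 98 at offsets 7–8.
U+028C → 2-byte form CA 8C at offsets 9–10.
Offset 10 falls in char 4's range; it's byte 2 of CA 8C = 0x8C.

0x8C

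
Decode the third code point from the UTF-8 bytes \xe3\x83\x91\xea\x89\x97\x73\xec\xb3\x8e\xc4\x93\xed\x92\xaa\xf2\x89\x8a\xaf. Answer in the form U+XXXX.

Offset 0: leading byte 0xE3 = 11100011 → 3-byte char #1 = E3 83 91.
Offset 3: leading byte 0xEA = 11101010 → 3-byte char #2 = EA 89 97.
Offset 6: leading byte 0x73 = 01110011 → 1-byte char #3 = 73.
Leading byte 0x73 = 01110011 matches 0xxxxxxx → 1-byte sequence.
Byte 1: 0x73 = 01110011, payload 1110011 (7 bits).
Concatenate: 1110011 = 0x73 (7 bits → U+0073).

U+0073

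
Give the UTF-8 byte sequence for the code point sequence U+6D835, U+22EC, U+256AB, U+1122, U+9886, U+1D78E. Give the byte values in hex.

F1 AD A0 B5 E2 8B AC F0 A5 9A AB E1 84 A2 E9 A2 86 F0 9D 9E 8E

U+6D835: 4-byte form → F1 AD A0 B5.
U+22EC: 3-byte form → E2 8B AC.
U+256AB: 4-byte form → F0 A5 9A AB.
U+1122: 3-byte form → E1 84 A2.
U+9886: 3-byte form → E9 A2 86.
U+1D78E: 4-byte form → F0 9D 9E 8E.
Concatenated (21 bytes): F1 AD A0 B5 E2 8B AC F0 A5 9A AB E1 84 A2 E9 A2 86 F0 9D 9E 8E.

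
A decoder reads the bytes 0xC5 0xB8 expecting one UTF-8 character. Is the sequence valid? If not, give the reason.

Leading byte 0xC5 = 11000101 → 2-byte form.
Continuation bytes 0xB8=10111000 all match 10xxxxxx.
Decoded value 0x178 is ≥ 0x80 (shortest form) and not a surrogate.

valid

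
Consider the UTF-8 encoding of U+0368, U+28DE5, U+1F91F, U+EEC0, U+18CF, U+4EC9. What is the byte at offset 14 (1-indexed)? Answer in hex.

0xE1

1-indexed offset 14 is 0-indexed offset 13.
U+0368 → 2-byte form CD A8 at offsets 0–1.
U+28DE5 → 4-byte form F0 A8 B7 A5 at offsets 2–5.
U+1F91F → 4-byte form F0 9F A4 9F at offsets 6–9.
U+EEC0 → 3-byte form EE BB 80 at offsets 10–12.
U+18CF → 3-byte form E1 A3 8F at offsets 13–15.
Offset 13 falls in char 5's range; it's byte 1 of E1 A3 8F = 0xE1.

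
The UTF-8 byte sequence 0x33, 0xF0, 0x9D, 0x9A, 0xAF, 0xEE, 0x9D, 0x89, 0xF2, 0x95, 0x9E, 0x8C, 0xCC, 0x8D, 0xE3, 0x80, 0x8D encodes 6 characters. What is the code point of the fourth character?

U+9578C

Offset 0: leading byte 0x33 = 00110011 → 1-byte char #1 = 33.
Offset 1: leading byte 0xF0 = 11110000 → 4-byte char #2 = F0 9D 9A AF.
Offset 5: leading byte 0xEE = 11101110 → 3-byte char #3 = EE 9D 89.
Offset 8: leading byte 0xF2 = 11110010 → 4-byte char #4 = F2 95 9E 8C.
Leading byte 0xF2 = 11110010 matches 11110xxx → 4-byte sequence.
Byte 1: 0xF2 = 11110010, payload 010 (3 bits).
Byte 2: 0x95 = 10010101 (10xxxxxx ✓), payload 010101.
Byte 3: 0x9E = 10011110 (10xxxxxx ✓), payload 011110.
Byte 4: 0x8C = 10001100 (10xxxxxx ✓), payload 001100.
Concatenate: 010010101011110001100 = 0x9578C (21 bits → U+9578C).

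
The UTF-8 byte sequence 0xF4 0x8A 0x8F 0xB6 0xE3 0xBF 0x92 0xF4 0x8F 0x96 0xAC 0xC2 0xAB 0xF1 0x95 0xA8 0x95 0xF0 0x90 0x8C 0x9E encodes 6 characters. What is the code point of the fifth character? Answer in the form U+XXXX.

U+55A15

Offset 0: leading byte 0xF4 = 11110100 → 4-byte char #1 = F4 8A 8F B6.
Offset 4: leading byte 0xE3 = 11100011 → 3-byte char #2 = E3 BF 92.
Offset 7: leading byte 0xF4 = 11110100 → 4-byte char #3 = F4 8F 96 AC.
Offset 11: leading byte 0xC2 = 11000010 → 2-byte char #4 = C2 AB.
Offset 13: leading byte 0xF1 = 11110001 → 4-byte char #5 = F1 95 A8 95.
Leading byte 0xF1 = 11110001 matches 11110xxx → 4-byte sequence.
Byte 1: 0xF1 = 11110001, payload 001 (3 bits).
Byte 2: 0x95 = 10010101 (10xxxxxx ✓), payload 010101.
Byte 3: 0xA8 = 10101000 (10xxxxxx ✓), payload 101000.
Byte 4: 0x95 = 10010101 (10xxxxxx ✓), payload 010101.
Concatenate: 001010101101000010101 = 0x55A15 (21 bits → U+55A15).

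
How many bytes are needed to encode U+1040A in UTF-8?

4

U+1040A = 0x1040A. UTF-8 uses 1 byte below 0x80, 2 below 0x800, 3 below 0x10000, 4 up to 0x10FFFF. 0x1040A is in U+10000–U+10FFFF → 4 bytes.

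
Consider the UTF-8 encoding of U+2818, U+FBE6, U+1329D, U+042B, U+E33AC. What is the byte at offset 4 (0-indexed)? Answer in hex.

U+2818 → 3-byte form E2 A0 98 at offsets 0–2.
U+FBE6 → 3-byte form EF AF A6 at offsets 3–5.
Offset 4 falls in char 2's range; it's byte 2 of EF AF A6 = 0xAF.

0xAF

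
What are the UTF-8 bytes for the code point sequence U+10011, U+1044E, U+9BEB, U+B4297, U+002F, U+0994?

F0 90 80 91 F0 90 91 8E E9 AF AB F2 B4 8A 97 2F E0 A6 94

U+10011: 4-byte form → F0 90 80 91.
U+1044E: 4-byte form → F0 90 91 8E.
U+9BEB: 3-byte form → E9 AF AB.
U+B4297: 4-byte form → F2 B4 8A 97.
U+002F: 1-byte form → 2F.
U+0994: 3-byte form → E0 A6 94.
Concatenated (19 bytes): F0 90 80 91 F0 90 91 8E E9 AF AB F2 B4 8A 97 2F E0 A6 94.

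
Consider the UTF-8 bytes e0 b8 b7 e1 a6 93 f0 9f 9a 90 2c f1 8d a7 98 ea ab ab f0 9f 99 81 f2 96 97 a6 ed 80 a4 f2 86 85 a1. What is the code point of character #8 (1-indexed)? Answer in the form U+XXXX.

Offset 0: leading byte 0xE0 = 11100000 → 3-byte char #1 = E0 B8 B7.
Offset 3: leading byte 0xE1 = 11100001 → 3-byte char #2 = E1 A6 93.
Offset 6: leading byte 0xF0 = 11110000 → 4-byte char #3 = F0 9F 9A 90.
Offset 10: leading byte 0x2C = 00101100 → 1-byte char #4 = 2C.
Offset 11: leading byte 0xF1 = 11110001 → 4-byte char #5 = F1 8D A7 98.
Offset 15: leading byte 0xEA = 11101010 → 3-byte char #6 = EA AB AB.
Offset 18: leading byte 0xF0 = 11110000 → 4-byte char #7 = F0 9F 99 81.
Offset 22: leading byte 0xF2 = 11110010 → 4-byte char #8 = F2 96 97 A6.
Leading byte 0xF2 = 11110010 matches 11110xxx → 4-byte sequence.
Byte 1: 0xF2 = 11110010, payload 010 (3 bits).
Byte 2: 0x96 = 10010110 (10xxxxxx ✓), payload 010110.
Byte 3: 0x97 = 10010111 (10xxxxxx ✓), payload 010111.
Byte 4: 0xA6 = 10100110 (10xxxxxx ✓), payload 100110.
Concatenate: 010010110010111100110 = 0x965E6 (21 bits → U+965E6).

U+965E6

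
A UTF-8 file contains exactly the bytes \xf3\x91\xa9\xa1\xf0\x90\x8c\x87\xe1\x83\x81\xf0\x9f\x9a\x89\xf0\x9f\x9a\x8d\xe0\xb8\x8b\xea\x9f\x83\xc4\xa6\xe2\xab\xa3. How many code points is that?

9

Byte at offset 0: 0xF3 = 11110011 → 4-byte char (#1). Advance 4.
Byte at offset 4: 0xF0 = 11110000 → 4-byte char (#2). Advance 4.
Byte at offset 8: 0xE1 = 11100001 → 3-byte char (#3). Advance 3.
Byte at offset 11: 0xF0 = 11110000 → 4-byte char (#4). Advance 4.
Byte at offset 15: 0xF0 = 11110000 → 4-byte char (#5). Advance 4.
Byte at offset 19: 0xE0 = 11100000 → 3-byte char (#6). Advance 3.
Byte at offset 22: 0xEA = 11101010 → 3-byte char (#7). Advance 3.
Byte at offset 25: 0xC4 = 11000100 → 2-byte char (#8). Advance 2.
Byte at offset 27: 0xE2 = 11100010 → 3-byte char (#9). Advance 3.
Reached end at offset 30 after 9 code points.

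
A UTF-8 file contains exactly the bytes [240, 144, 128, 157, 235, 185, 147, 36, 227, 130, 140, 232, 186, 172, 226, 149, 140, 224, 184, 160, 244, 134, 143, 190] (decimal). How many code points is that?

Byte at offset 0: 0xF0 = 11110000 → 4-byte char (#1). Advance 4.
Byte at offset 4: 0xEB = 11101011 → 3-byte char (#2). Advance 3.
Byte at offset 7: 0x24 = 00100100 → 1-byte char (#3). Advance 1.
Byte at offset 8: 0xE3 = 11100011 → 3-byte char (#4). Advance 3.
Byte at offset 11: 0xE8 = 11101000 → 3-byte char (#5). Advance 3.
Byte at offset 14: 0xE2 = 11100010 → 3-byte char (#6). Advance 3.
Byte at offset 17: 0xE0 = 11100000 → 3-byte char (#7). Advance 3.
Byte at offset 20: 0xF4 = 11110100 → 4-byte char (#8). Advance 4.
Reached end at offset 24 after 8 code points.

8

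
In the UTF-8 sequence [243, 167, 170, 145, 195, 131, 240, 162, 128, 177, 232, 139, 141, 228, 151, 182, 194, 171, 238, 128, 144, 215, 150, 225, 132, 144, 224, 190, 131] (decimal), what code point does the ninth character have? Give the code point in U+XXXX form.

Offset 0: leading byte 0xF3 = 11110011 → 4-byte char #1 = F3 A7 AA 91.
Offset 4: leading byte 0xC3 = 11000011 → 2-byte char #2 = C3 83.
Offset 6: leading byte 0xF0 = 11110000 → 4-byte char #3 = F0 A2 80 B1.
Offset 10: leading byte 0xE8 = 11101000 → 3-byte char #4 = E8 8B 8D.
Offset 13: leading byte 0xE4 = 11100100 → 3-byte char #5 = E4 97 B6.
Offset 16: leading byte 0xC2 = 11000010 → 2-byte char #6 = C2 AB.
Offset 18: leading byte 0xEE = 11101110 → 3-byte char #7 = EE 80 90.
Offset 21: leading byte 0xD7 = 11010111 → 2-byte char #8 = D7 96.
Offset 23: leading byte 0xE1 = 11100001 → 3-byte char #9 = E1 84 90.
Leading byte 0xE1 = 11100001 matches 1110xxxx → 3-byte sequence.
Byte 1: 0xE1 = 11100001, payload 0001 (4 bits).
Byte 2: 0x84 = 10000100 (10xxxxxx ✓), payload 000100.
Byte 3: 0x90 = 10010000 (10xxxxxx ✓), payload 010000.
Concatenate: 0001000100010000 = 0x1110 (16 bits → U+1110).

U+1110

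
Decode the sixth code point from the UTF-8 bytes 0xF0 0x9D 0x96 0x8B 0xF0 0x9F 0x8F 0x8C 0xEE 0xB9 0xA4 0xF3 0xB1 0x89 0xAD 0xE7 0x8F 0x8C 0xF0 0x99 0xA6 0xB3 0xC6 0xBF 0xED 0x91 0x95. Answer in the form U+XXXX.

Offset 0: leading byte 0xF0 = 11110000 → 4-byte char #1 = F0 9D 96 8B.
Offset 4: leading byte 0xF0 = 11110000 → 4-byte char #2 = F0 9F 8F 8C.
Offset 8: leading byte 0xEE = 11101110 → 3-byte char #3 = EE B9 A4.
Offset 11: leading byte 0xF3 = 11110011 → 4-byte char #4 = F3 B1 89 AD.
Offset 15: leading byte 0xE7 = 11100111 → 3-byte char #5 = E7 8F 8C.
Offset 18: leading byte 0xF0 = 11110000 → 4-byte char #6 = F0 99 A6 B3.
Leading byte 0xF0 = 11110000 matches 11110xxx → 4-byte sequence.
Byte 1: 0xF0 = 11110000, payload 000 (3 bits).
Byte 2: 0x99 = 10011001 (10xxxxxx ✓), payload 011001.
Byte 3: 0xA6 = 10100110 (10xxxxxx ✓), payload 100110.
Byte 4: 0xB3 = 10110011 (10xxxxxx ✓), payload 110011.
Concatenate: 000011001100110110011 = 0x199B3 (21 bits → U+199B3).

U+199B3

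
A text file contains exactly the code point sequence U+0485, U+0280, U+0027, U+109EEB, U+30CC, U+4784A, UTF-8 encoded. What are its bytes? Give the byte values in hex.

U+0485: 2-byte form → D2 85.
U+0280: 2-byte form → CA 80.
U+0027: 1-byte form → 27.
U+109EEB: 4-byte form → F4 89 BB AB.
U+30CC: 3-byte form → E3 83 8C.
U+4784A: 4-byte form → F1 87 A1 8A.
Concatenated (16 bytes): D2 85 CA 80 27 F4 89 BB AB E3 83 8C F1 87 A1 8A.

D2 85 CA 80 27 F4 89 BB AB E3 83 8C F1 87 A1 8A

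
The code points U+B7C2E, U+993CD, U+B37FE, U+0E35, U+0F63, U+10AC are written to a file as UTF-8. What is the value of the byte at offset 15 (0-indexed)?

0xE0

U+B7C2E → 4-byte form F2 B7 B0 AE at offsets 0–3.
U+993CD → 4-byte form F2 99 8F 8D at offsets 4–7.
U+B37FE → 4-byte form F2 B3 9F BE at offsets 8–11.
U+0E35 → 3-byte form E0 B8 B5 at offsets 12–14.
U+0F63 → 3-byte form E0 BD A3 at offsets 15–17.
Offset 15 falls in char 5's range; it's byte 1 of E0 BD A3 = 0xE0.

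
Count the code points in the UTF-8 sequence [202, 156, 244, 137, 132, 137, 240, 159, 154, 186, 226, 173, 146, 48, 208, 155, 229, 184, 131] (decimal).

7

Byte at offset 0: 0xCA = 11001010 → 2-byte char (#1). Advance 2.
Byte at offset 2: 0xF4 = 11110100 → 4-byte char (#2). Advance 4.
Byte at offset 6: 0xF0 = 11110000 → 4-byte char (#3). Advance 4.
Byte at offset 10: 0xE2 = 11100010 → 3-byte char (#4). Advance 3.
Byte at offset 13: 0x30 = 00110000 → 1-byte char (#5). Advance 1.
Byte at offset 14: 0xD0 = 11010000 → 2-byte char (#6). Advance 2.
Byte at offset 16: 0xE5 = 11100101 → 3-byte char (#7). Advance 3.
Reached end at offset 19 after 7 code points.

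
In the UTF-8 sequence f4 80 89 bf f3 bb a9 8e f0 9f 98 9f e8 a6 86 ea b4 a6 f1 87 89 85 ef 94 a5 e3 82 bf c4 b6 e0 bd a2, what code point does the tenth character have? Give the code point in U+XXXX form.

U+0F62

Offset 0: leading byte 0xF4 = 11110100 → 4-byte char #1 = F4 80 89 BF.
Offset 4: leading byte 0xF3 = 11110011 → 4-byte char #2 = F3 BB A9 8E.
Offset 8: leading byte 0xF0 = 11110000 → 4-byte char #3 = F0 9F 98 9F.
Offset 12: leading byte 0xE8 = 11101000 → 3-byte char #4 = E8 A6 86.
Offset 15: leading byte 0xEA = 11101010 → 3-byte char #5 = EA B4 A6.
Offset 18: leading byte 0xF1 = 11110001 → 4-byte char #6 = F1 87 89 85.
Offset 22: leading byte 0xEF = 11101111 → 3-byte char #7 = EF 94 A5.
Offset 25: leading byte 0xE3 = 11100011 → 3-byte char #8 = E3 82 BF.
Offset 28: leading byte 0xC4 = 11000100 → 2-byte char #9 = C4 B6.
Offset 30: leading byte 0xE0 = 11100000 → 3-byte char #10 = E0 BD A2.
Leading byte 0xE0 = 11100000 matches 1110xxxx → 3-byte sequence.
Byte 1: 0xE0 = 11100000, payload 0000 (4 bits).
Byte 2: 0xBD = 10111101 (10xxxxxx ✓), payload 111101.
Byte 3: 0xA2 = 10100010 (10xxxxxx ✓), payload 100010.
Concatenate: 0000111101100010 = 0xF62 (16 bits → U+0F62).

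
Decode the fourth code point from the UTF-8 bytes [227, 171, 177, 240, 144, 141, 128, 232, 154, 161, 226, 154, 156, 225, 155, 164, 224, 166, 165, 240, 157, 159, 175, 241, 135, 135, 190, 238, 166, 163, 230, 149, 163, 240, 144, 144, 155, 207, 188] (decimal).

U+269C

Offset 0: leading byte 0xE3 = 11100011 → 3-byte char #1 = E3 AB B1.
Offset 3: leading byte 0xF0 = 11110000 → 4-byte char #2 = F0 90 8D 80.
Offset 7: leading byte 0xE8 = 11101000 → 3-byte char #3 = E8 9A A1.
Offset 10: leading byte 0xE2 = 11100010 → 3-byte char #4 = E2 9A 9C.
Leading byte 0xE2 = 11100010 matches 1110xxxx → 3-byte sequence.
Byte 1: 0xE2 = 11100010, payload 0010 (4 bits).
Byte 2: 0x9A = 10011010 (10xxxxxx ✓), payload 011010.
Byte 3: 0x9C = 10011100 (10xxxxxx ✓), payload 011100.
Concatenate: 0010011010011100 = 0x269C (16 bits → U+269C).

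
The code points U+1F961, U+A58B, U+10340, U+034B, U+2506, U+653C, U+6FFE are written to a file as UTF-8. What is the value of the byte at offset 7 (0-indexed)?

0xF0

U+1F961 → 4-byte form F0 9F A5 A1 at offsets 0–3.
U+A58B → 3-byte form EA 96 8B at offsets 4–6.
U+10340 → 4-byte form F0 90 8D 80 at offsets 7–10.
Offset 7 falls in char 3's range; it's byte 1 of F0 90 8D 80 = 0xF0.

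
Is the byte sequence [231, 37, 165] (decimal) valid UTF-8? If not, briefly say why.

invalid (non-continuation byte where continuation expected)

Leading byte 0xE7 = 11100111 → 3-byte form.
Byte 2 is 0x25 = 00100101, which is not 10xxxxxx — expected a continuation byte.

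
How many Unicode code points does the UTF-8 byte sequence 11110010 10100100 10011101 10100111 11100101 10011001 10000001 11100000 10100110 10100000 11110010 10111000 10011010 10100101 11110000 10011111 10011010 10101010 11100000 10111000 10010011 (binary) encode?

Byte at offset 0: 0xF2 = 11110010 → 4-byte char (#1). Advance 4.
Byte at offset 4: 0xE5 = 11100101 → 3-byte char (#2). Advance 3.
Byte at offset 7: 0xE0 = 11100000 → 3-byte char (#3). Advance 3.
Byte at offset 10: 0xF2 = 11110010 → 4-byte char (#4). Advance 4.
Byte at offset 14: 0xF0 = 11110000 → 4-byte char (#5). Advance 4.
Byte at offset 18: 0xE0 = 11100000 → 3-byte char (#6). Advance 3.
Reached end at offset 21 after 6 code points.

6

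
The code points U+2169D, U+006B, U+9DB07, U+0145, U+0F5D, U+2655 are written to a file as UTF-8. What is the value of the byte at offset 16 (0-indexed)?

0x95

U+2169D → 4-byte form F0 A1 9A 9D at offsets 0–3.
U+006B → 1-byte form 6B at offsets 4–4.
U+9DB07 → 4-byte form F2 9D AC 87 at offsets 5–8.
U+0145 → 2-byte form C5 85 at offsets 9–10.
U+0F5D → 3-byte form E0 BD 9D at offsets 11–13.
U+2655 → 3-byte form E2 99 95 at offsets 14–16.
Offset 16 falls in char 6's range; it's byte 3 of E2 99 95 = 0x95.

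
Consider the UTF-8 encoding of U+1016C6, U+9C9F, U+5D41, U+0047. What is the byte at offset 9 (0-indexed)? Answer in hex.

U+1016C6 → 4-byte form F4 81 9B 86 at offsets 0–3.
U+9C9F → 3-byte form E9 B2 9F at offsets 4–6.
U+5D41 → 3-byte form E5 B5 81 at offsets 7–9.
Offset 9 falls in char 3's range; it's byte 3 of E5 B5 81 = 0x81.

0x81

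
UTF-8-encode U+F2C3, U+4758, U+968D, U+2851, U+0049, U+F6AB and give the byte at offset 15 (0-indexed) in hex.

U+F2C3 → 3-byte form EF 8B 83 at offsets 0–2.
U+4758 → 3-byte form E4 9D 98 at offsets 3–5.
U+968D → 3-byte form E9 9A 8D at offsets 6–8.
U+2851 → 3-byte form E2 A1 91 at offsets 9–11.
U+0049 → 1-byte form 49 at offsets 12–12.
U+F6AB → 3-byte form EF 9A AB at offsets 13–15.
Offset 15 falls in char 6's range; it's byte 3 of EF 9A AB = 0xAB.

0xAB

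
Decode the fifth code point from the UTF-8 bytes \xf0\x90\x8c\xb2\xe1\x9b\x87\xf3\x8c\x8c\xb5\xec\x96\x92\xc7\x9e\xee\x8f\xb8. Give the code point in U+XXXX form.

Offset 0: leading byte 0xF0 = 11110000 → 4-byte char #1 = F0 90 8C B2.
Offset 4: leading byte 0xE1 = 11100001 → 3-byte char #2 = E1 9B 87.
Offset 7: leading byte 0xF3 = 11110011 → 4-byte char #3 = F3 8C 8C B5.
Offset 11: leading byte 0xEC = 11101100 → 3-byte char #4 = EC 96 92.
Offset 14: leading byte 0xC7 = 11000111 → 2-byte char #5 = C7 9E.
Leading byte 0xC7 = 11000111 matches 110xxxxx → 2-byte sequence.
Byte 1: 0xC7 = 11000111, payload 00111 (5 bits).
Byte 2: 0x9E = 10011110 (10xxxxxx ✓), payload 011110.
Concatenate: 00111011110 = 0x1DE (11 bits → U+01DE).

U+01DE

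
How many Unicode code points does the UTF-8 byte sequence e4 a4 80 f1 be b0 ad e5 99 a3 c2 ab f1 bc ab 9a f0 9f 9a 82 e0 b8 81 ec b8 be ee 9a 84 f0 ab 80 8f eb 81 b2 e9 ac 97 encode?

Byte at offset 0: 0xE4 = 11100100 → 3-byte char (#1). Advance 3.
Byte at offset 3: 0xF1 = 11110001 → 4-byte char (#2). Advance 4.
Byte at offset 7: 0xE5 = 11100101 → 3-byte char (#3). Advance 3.
Byte at offset 10: 0xC2 = 11000010 → 2-byte char (#4). Advance 2.
Byte at offset 12: 0xF1 = 11110001 → 4-byte char (#5). Advance 4.
Byte at offset 16: 0xF0 = 11110000 → 4-byte char (#6). Advance 4.
Byte at offset 20: 0xE0 = 11100000 → 3-byte char (#7). Advance 3.
Byte at offset 23: 0xEC = 11101100 → 3-byte char (#8). Advance 3.
Byte at offset 26: 0xEE = 11101110 → 3-byte char (#9). Advance 3.
Byte at offset 29: 0xF0 = 11110000 → 4-byte char (#10). Advance 4.
Byte at offset 33: 0xEB = 11101011 → 3-byte char (#11). Advance 3.
Byte at offset 36: 0xE9 = 11101001 → 3-byte char (#12). Advance 3.
Reached end at offset 39 after 12 code points.

12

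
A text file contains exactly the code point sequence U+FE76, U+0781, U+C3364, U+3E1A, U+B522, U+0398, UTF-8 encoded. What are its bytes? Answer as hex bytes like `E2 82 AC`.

U+FE76: 3-byte form → EF B9 B6.
U+0781: 2-byte form → DE 81.
U+C3364: 4-byte form → F3 83 8D A4.
U+3E1A: 3-byte form → E3 B8 9A.
U+B522: 3-byte form → EB 94 A2.
U+0398: 2-byte form → CE 98.
Concatenated (17 bytes): EF B9 B6 DE 81 F3 83 8D A4 E3 B8 9A EB 94 A2 CE 98.

EF B9 B6 DE 81 F3 83 8D A4 E3 B8 9A EB 94 A2 CE 98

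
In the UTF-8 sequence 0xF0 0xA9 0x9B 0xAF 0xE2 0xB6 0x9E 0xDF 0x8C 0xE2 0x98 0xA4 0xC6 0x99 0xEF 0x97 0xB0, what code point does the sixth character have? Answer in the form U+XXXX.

Offset 0: leading byte 0xF0 = 11110000 → 4-byte char #1 = F0 A9 9B AF.
Offset 4: leading byte 0xE2 = 11100010 → 3-byte char #2 = E2 B6 9E.
Offset 7: leading byte 0xDF = 11011111 → 2-byte char #3 = DF 8C.
Offset 9: leading byte 0xE2 = 11100010 → 3-byte char #4 = E2 98 A4.
Offset 12: leading byte 0xC6 = 11000110 → 2-byte char #5 = C6 99.
Offset 14: leading byte 0xEF = 11101111 → 3-byte char #6 = EF 97 B0.
Leading byte 0xEF = 11101111 matches 1110xxxx → 3-byte sequence.
Byte 1: 0xEF = 11101111, payload 1111 (4 bits).
Byte 2: 0x97 = 10010111 (10xxxxxx ✓), payload 010111.
Byte 3: 0xB0 = 10110000 (10xxxxxx ✓), payload 110000.
Concatenate: 1111010111110000 = 0xF5F0 (16 bits → U+F5F0).

U+F5F0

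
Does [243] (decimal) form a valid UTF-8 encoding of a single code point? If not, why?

invalid (sequence truncated)

Leading byte 0xF3 = 11110011 → 4-byte form, but only 1 byte is present.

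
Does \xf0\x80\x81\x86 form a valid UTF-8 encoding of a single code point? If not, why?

invalid (overlong encoding)

Leading byte 0xF0 = 11110000 → 4-byte form.
Continuation bytes all match 10xxxxxx. Payload decodes to 0x46.
But 0x46 < 0x10000, the minimum for a 4-byte sequence — this is an overlong encoding.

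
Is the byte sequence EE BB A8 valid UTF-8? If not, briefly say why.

Leading byte 0xEE = 11101110 → 3-byte form.
Continuation bytes 0xBB=10111011, 0xA8=10101000 all match 10xxxxxx.
Decoded value 0xEEE8 is ≥ 0x800 (shortest form) and not a surrogate.

valid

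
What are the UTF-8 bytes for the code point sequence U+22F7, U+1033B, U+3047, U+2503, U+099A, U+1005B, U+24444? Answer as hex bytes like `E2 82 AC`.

E2 8B B7 F0 90 8C BB E3 81 87 E2 94 83 E0 A6 9A F0 90 81 9B F0 A4 91 84

U+22F7: 3-byte form → E2 8B B7.
U+1033B: 4-byte form → F0 90 8C BB.
U+3047: 3-byte form → E3 81 87.
U+2503: 3-byte form → E2 94 83.
U+099A: 3-byte form → E0 A6 9A.
U+1005B: 4-byte form → F0 90 81 9B.
U+24444: 4-byte form → F0 A4 91 84.
Concatenated (24 bytes): E2 8B B7 F0 90 8C BB E3 81 87 E2 94 83 E0 A6 9A F0 90 81 9B F0 A4 91 84.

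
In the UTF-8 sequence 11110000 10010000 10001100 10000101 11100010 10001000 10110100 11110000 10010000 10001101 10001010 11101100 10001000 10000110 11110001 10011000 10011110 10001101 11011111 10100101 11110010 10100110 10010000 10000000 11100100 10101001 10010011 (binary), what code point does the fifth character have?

Offset 0: leading byte 0xF0 = 11110000 → 4-byte char #1 = F0 90 8C 85.
Offset 4: leading byte 0xE2 = 11100010 → 3-byte char #2 = E2 88 B4.
Offset 7: leading byte 0xF0 = 11110000 → 4-byte char #3 = F0 90 8D 8A.
Offset 11: leading byte 0xEC = 11101100 → 3-byte char #4 = EC 88 86.
Offset 14: leading byte 0xF1 = 11110001 → 4-byte char #5 = F1 98 9E 8D.
Leading byte 0xF1 = 11110001 matches 11110xxx → 4-byte sequence.
Byte 1: 0xF1 = 11110001, payload 001 (3 bits).
Byte 2: 0x98 = 10011000 (10xxxxxx ✓), payload 011000.
Byte 3: 0x9E = 10011110 (10xxxxxx ✓), payload 011110.
Byte 4: 0x8D = 10001101 (10xxxxxx ✓), payload 001101.
Concatenate: 001011000011110001101 = 0x5878D (21 bits → U+5878D).

U+5878D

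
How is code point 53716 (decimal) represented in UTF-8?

ED 87 94

U+D1D4 = 0xD1D4 = 53716 decimal. In range U+0800–U+FFFF → 3-byte form: 1110xxxx 10xxxxxx 10xxxxxx.
Binary (16 bits): 1101000111010100.
Split 4+6+6: 1101 | 000111 | 010100.
Byte 1: 11101101 = 0xED.
Byte 2: 10000111 = 0x87.
Byte 3: 10010100 = 0x94.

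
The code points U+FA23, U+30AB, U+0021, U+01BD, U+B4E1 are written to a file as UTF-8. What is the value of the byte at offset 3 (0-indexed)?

0xE3

U+FA23 → 3-byte form EF A8 A3 at offsets 0–2.
U+30AB → 3-byte form E3 82 AB at offsets 3–5.
Offset 3 falls in char 2's range; it's byte 1 of E3 82 AB = 0xE3.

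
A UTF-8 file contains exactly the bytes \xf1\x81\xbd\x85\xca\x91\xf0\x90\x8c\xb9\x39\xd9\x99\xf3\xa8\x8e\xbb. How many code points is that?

6

Byte at offset 0: 0xF1 = 11110001 → 4-byte char (#1). Advance 4.
Byte at offset 4: 0xCA = 11001010 → 2-byte char (#2). Advance 2.
Byte at offset 6: 0xF0 = 11110000 → 4-byte char (#3). Advance 4.
Byte at offset 10: 0x39 = 00111001 → 1-byte char (#4). Advance 1.
Byte at offset 11: 0xD9 = 11011001 → 2-byte char (#5). Advance 2.
Byte at offset 13: 0xF3 = 11110011 → 4-byte char (#6). Advance 4.
Reached end at offset 17 after 6 code points.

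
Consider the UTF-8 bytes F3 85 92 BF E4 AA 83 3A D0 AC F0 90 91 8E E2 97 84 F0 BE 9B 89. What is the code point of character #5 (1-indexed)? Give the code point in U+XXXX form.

U+1044E

Offset 0: leading byte 0xF3 = 11110011 → 4-byte char #1 = F3 85 92 BF.
Offset 4: leading byte 0xE4 = 11100100 → 3-byte char #2 = E4 AA 83.
Offset 7: leading byte 0x3A = 00111010 → 1-byte char #3 = 3A.
Offset 8: leading byte 0xD0 = 11010000 → 2-byte char #4 = D0 AC.
Offset 10: leading byte 0xF0 = 11110000 → 4-byte char #5 = F0 90 91 8E.
Leading byte 0xF0 = 11110000 matches 11110xxx → 4-byte sequence.
Byte 1: 0xF0 = 11110000, payload 000 (3 bits).
Byte 2: 0x90 = 10010000 (10xxxxxx ✓), payload 010000.
Byte 3: 0x91 = 10010001 (10xxxxxx ✓), payload 010001.
Byte 4: 0x8E = 10001110 (10xxxxxx ✓), payload 001110.
Concatenate: 000010000010001001110 = 0x1044E (21 bits → U+1044E).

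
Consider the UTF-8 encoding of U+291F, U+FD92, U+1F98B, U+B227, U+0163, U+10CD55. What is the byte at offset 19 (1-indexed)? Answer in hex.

1-indexed offset 19 is 0-indexed offset 18.
U+291F → 3-byte form E2 A4 9F at offsets 0–2.
U+FD92 → 3-byte form EF B6 92 at offsets 3–5.
U+1F98B → 4-byte form F0 9F A6 8B at offsets 6–9.
U+B227 → 3-byte form EB 88 A7 at offsets 10–12.
U+0163 → 2-byte form C5 A3 at offsets 13–14.
U+10CD55 → 4-byte form F4 8C B5 95 at offsets 15–18.
Offset 18 falls in char 6's range; it's byte 4 of F4 8C B5 95 = 0x95.

0x95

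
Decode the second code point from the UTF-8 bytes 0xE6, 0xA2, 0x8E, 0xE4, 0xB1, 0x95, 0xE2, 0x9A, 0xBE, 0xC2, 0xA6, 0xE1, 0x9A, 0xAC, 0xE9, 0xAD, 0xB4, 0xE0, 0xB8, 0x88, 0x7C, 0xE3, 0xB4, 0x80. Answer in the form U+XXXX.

Offset 0: leading byte 0xE6 = 11100110 → 3-byte char #1 = E6 A2 8E.
Offset 3: leading byte 0xE4 = 11100100 → 3-byte char #2 = E4 B1 95.
Leading byte 0xE4 = 11100100 matches 1110xxxx → 3-byte sequence.
Byte 1: 0xE4 = 11100100, payload 0100 (4 bits).
Byte 2: 0xB1 = 10110001 (10xxxxxx ✓), payload 110001.
Byte 3: 0x95 = 10010101 (10xxxxxx ✓), payload 010101.
Concatenate: 0100110001010101 = 0x4C55 (16 bits → U+4C55).

U+4C55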